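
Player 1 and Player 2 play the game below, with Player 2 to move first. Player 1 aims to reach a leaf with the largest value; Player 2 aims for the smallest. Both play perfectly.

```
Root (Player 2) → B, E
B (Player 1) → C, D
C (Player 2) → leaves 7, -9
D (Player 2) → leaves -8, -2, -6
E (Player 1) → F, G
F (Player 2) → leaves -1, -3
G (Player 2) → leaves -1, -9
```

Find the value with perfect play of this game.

C (Player 2): min(7, -9) = -9
D (Player 2): min(-8, -2, -6) = -8
B (Player 1): max(-9, -8) = -8
F (Player 2): min(-1, -3) = -3
G (Player 2): min(-1, -9) = -9
E (Player 1): max(-3, -9) = -3
Root (Player 2): min(-8, -3) = -8

-8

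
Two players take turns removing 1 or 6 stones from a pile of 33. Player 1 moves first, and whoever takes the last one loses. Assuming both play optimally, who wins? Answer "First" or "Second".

Second

Positions where the player to move wins (W) vs loses (L):
i:   0  1  2  3  4  5  6  7  8  9 10 11 12 13 14 15 16 17 18 19 20 21 22 23 24 25 26 27 28 29 30 31 32 33
     W  L  W  L  W  L  W  W  L  W  L  W  L  W  W  L  W  L  W  L  W  W  L  W  L  W  L  W  W  L  W  L  W  L
Position 33 is L, so the second player wins.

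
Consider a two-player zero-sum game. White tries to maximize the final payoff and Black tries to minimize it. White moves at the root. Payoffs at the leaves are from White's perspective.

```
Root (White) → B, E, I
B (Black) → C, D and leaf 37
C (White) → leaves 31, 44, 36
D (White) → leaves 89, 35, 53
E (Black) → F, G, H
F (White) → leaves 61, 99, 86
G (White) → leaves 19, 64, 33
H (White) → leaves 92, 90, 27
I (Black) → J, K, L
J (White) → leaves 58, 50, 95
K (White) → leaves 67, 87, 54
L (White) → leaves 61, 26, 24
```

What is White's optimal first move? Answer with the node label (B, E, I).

C (White): max(31, 44, 36) = 44
D (White): max(89, 35, 53) = 89
B (Black): min(44, 89, 37) = 37
F (White): max(61, 99, 86) = 99
G (White): max(19, 64, 33) = 64
H (White): max(92, 90, 27) = 92
E (Black): min(99, 64, 92) = 64
J (White): max(58, 50, 95) = 95
K (White): max(67, 87, 54) = 87
L (White): max(61, 26, 24) = 61
I (Black): min(95, 87, 61) = 61
Root (White): max(37, 64, 61) = 64
White picks the child with the highest value: E (value 64).

E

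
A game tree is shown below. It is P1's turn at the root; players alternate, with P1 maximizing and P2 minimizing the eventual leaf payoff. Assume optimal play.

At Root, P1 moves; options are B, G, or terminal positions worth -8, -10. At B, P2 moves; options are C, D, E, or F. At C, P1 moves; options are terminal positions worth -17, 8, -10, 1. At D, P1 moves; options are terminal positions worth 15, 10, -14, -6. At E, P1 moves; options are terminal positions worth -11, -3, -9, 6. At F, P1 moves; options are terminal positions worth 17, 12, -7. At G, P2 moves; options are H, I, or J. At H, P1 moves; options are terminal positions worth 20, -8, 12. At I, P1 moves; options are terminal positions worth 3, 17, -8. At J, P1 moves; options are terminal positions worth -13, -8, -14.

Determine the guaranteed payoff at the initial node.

6

C (P1): max(-17, 8, -10, 1) = 8
D (P1): max(15, 10, -14, -6) = 15
E (P1): max(-11, -3, -9, 6) = 6
F (P1): max(17, 12, -7) = 17
B (P2): min(8, 15, 6, 17) = 6
H (P1): max(20, -8, 12) = 20
I (P1): max(3, 17, -8) = 17
J (P1): max(-13, -8, -14) = -8
G (P2): min(20, 17, -8) = -8
Root (P1): max(6, -8, -8, -10) = 6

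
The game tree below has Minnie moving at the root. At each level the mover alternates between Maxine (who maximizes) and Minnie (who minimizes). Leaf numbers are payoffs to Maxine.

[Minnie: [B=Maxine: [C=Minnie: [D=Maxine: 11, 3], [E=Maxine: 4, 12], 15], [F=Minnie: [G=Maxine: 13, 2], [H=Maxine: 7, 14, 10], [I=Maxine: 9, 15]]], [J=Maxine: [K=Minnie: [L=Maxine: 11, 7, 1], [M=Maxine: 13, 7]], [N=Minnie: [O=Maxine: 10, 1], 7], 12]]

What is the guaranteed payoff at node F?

13

G: max(13, 2) = 13
H: max(7, 14, 10) = 14
I: max(9, 15) = 15
F: min(13, 14, 15) = 13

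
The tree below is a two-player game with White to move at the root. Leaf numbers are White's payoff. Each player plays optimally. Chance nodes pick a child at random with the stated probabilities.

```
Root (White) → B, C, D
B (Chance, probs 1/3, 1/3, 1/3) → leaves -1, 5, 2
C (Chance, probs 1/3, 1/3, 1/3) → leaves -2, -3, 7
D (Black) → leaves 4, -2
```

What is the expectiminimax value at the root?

B (Chance): 1/3·-1 + 1/3·5 + 1/3·2 = 2
C (Chance): 1/3·-2 + 1/3·-3 + 1/3·7 = 0.67
D (Black): min(4, -2) = -2
Root (White): max(2, 0.67, -2) = 2

2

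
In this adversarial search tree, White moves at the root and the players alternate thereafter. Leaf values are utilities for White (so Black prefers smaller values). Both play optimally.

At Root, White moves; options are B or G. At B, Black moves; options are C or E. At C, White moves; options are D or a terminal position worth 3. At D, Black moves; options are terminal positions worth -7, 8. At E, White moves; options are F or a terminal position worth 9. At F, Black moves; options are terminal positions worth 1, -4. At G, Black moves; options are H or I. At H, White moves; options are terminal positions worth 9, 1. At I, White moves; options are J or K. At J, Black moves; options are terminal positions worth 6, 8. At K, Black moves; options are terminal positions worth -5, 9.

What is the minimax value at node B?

D: min(-7, 8) = -7
C: max(-7, 3) = 3
F: min(1, -4) = -4
E: max(-4, 9) = 9
B: min(3, 9) = 3

3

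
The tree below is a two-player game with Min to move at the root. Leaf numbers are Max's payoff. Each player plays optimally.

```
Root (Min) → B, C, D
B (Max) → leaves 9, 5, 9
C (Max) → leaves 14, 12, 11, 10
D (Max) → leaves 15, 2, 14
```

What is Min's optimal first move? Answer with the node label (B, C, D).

B (Max): max(9, 5, 9) = 9
C (Max): max(14, 12, 11, 10) = 14
D (Max): max(15, 2, 14) = 15
Root (Min): min(9, 14, 15) = 9
Min picks the child with the lowest value: B (value 9).

B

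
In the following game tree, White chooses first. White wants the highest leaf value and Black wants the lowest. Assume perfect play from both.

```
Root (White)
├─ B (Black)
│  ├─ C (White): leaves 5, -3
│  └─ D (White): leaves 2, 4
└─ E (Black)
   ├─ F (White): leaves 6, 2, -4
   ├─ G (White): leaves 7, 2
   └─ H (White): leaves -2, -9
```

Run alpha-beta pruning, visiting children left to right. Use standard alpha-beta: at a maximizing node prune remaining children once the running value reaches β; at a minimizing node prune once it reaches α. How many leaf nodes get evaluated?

C [α=-∞,β=+∞]: v=5
D [α=-∞,β=5]: v=4
B [α=-∞,β=+∞]: v=4
F [α=4,β=+∞]: v=6
G [α=4,β=6]: v=7 after child 1 ≥ β → β-cutoff, skip 1
H [α=4,β=6]: v=-2
E [α=4,β=+∞]: v=-2
Root [α=-∞,β=+∞]: v=4
Leaves evaluated: 10 of 11.

10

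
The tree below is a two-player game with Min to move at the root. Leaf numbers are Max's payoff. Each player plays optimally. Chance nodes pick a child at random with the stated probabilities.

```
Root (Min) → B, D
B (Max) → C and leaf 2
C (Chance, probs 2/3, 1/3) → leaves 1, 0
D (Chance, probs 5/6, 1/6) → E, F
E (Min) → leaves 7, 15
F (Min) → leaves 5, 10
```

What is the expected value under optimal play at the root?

C (Chance): 2/3·1 + 1/3·0 = 0.67
B (Max): max(0.67, 2) = 2
E (Min): min(7, 15) = 7
F (Min): min(5, 10) = 5
D (Chance): 5/6·7 + 1/6·5 = 6.67
Root (Min): min(2, 6.67) = 2

2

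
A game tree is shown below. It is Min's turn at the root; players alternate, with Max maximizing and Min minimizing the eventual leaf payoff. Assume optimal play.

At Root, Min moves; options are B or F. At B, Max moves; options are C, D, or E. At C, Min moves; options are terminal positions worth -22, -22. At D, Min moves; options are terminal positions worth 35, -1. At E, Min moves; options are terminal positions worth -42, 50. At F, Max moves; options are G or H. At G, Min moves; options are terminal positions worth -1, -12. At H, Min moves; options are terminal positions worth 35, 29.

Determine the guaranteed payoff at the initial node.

C (Min): min(-22, -22) = -22
D (Min): min(35, -1) = -1
E (Min): min(-42, 50) = -42
B (Max): max(-22, -1, -42) = -1
G (Min): min(-1, -12) = -12
H (Min): min(35, 29) = 29
F (Max): max(-12, 29) = 29
Root (Min): min(-1, 29) = -1

-1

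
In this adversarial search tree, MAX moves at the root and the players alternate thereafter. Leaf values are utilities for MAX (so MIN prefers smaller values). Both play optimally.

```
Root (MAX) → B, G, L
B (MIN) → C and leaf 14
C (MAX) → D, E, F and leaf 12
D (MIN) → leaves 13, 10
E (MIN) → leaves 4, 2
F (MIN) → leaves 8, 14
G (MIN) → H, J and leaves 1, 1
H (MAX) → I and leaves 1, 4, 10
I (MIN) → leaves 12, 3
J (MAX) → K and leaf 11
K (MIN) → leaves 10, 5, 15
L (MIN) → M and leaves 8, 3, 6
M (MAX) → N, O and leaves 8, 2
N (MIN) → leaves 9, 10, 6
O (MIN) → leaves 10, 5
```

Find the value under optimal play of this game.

12

D (MIN): min(13, 10) = 10
E (MIN): min(4, 2) = 2
F (MIN): min(8, 14) = 8
C (MAX): max(10, 2, 8, 12) = 12
B (MIN): min(12, 14) = 12
I (MIN): min(12, 3) = 3
H (MAX): max(3, 1, 4, 10) = 10
K (MIN): min(10, 5, 15) = 5
J (MAX): max(5, 11) = 11
G (MIN): min(10, 11, 1, 1) = 1
N (MIN): min(9, 10, 6) = 6
O (MIN): min(10, 5) = 5
M (MAX): max(6, 5, 8, 2) = 8
L (MIN): min(8, 8, 3, 6) = 3
Root (MAX): max(12, 1, 3) = 12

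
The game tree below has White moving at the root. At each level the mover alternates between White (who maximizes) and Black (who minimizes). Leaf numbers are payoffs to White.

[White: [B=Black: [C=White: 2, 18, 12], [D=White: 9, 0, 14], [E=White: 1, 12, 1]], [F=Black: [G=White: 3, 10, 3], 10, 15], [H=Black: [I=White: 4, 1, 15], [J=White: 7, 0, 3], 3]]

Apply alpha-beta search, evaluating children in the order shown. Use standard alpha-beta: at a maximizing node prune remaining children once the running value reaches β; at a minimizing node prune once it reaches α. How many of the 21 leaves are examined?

18

C [α=-∞,β=+∞]: v=18
D [α=-∞,β=18]: v=14
E [α=-∞,β=14]: v=12
B [α=-∞,β=+∞]: v=12
G [α=12,β=+∞]: v=10
F [α=12,β=+∞]: v=10 after child 1 ≤ α → α-cutoff, skip 2
I [α=12,β=+∞]: v=15
J [α=12,β=15]: v=7
H [α=12,β=+∞]: v=7 after child 2 ≤ α → α-cutoff, skip 1
Root [α=-∞,β=+∞]: v=12
Leaves evaluated: 18 of 21.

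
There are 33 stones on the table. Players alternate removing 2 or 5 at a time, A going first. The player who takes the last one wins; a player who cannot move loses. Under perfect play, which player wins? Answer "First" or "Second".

Mark each pile size as W (mover wins) or L (mover loses):
i:   0  1  2  3  4  5  6  7  8  9 10 11 12 13 14 15 16 17 18 19 20 21 22 23 24 25 26 27 28 29 30 31 32 33
     L  L  W  W  L  W  W  L  L  W  W  L  W  W  L  L  W  W  L  W  W  L  L  W  W  L  W  W  L  L  W  W  L  W
Position 33 is W, so the first player wins.

First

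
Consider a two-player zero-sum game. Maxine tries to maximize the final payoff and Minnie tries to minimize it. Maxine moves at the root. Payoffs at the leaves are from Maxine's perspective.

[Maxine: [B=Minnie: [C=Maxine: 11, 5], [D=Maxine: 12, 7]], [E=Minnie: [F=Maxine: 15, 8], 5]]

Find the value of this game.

C (Maxine): max(11, 5) = 11
D (Maxine): max(12, 7) = 12
B (Minnie): min(11, 12) = 11
F (Maxine): max(15, 8) = 15
E (Minnie): min(15, 5) = 5
Root (Maxine): max(11, 5) = 11

11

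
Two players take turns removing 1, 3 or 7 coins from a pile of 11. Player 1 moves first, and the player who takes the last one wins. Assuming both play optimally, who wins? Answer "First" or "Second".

i:   0  1  2  3  4  5  6  7  8  9 10 11
     L  W  L  W  L  W  L  W  L  W  L  W
Position 11 is W, so the first player wins.

First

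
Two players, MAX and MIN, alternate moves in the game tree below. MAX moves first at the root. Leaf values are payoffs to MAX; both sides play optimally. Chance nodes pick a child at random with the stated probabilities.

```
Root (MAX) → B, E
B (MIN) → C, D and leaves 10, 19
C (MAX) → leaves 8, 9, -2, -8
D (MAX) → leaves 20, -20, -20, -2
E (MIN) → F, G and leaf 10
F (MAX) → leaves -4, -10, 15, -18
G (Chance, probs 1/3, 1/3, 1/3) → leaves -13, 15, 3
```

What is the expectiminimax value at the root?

9

C (MAX): max(8, 9, -2, -8) = 9
D (MAX): max(20, -20, -20, -2) = 20
B (MIN): min(9, 20, 10, 19) = 9
F (MAX): max(-4, -10, 15, -18) = 15
G (Chance): 1/3·-13 + 1/3·15 + 1/3·3 = 1.67
E (MIN): min(15, 1.67, 10) = 1.67
Root (MAX): max(9, 1.67) = 9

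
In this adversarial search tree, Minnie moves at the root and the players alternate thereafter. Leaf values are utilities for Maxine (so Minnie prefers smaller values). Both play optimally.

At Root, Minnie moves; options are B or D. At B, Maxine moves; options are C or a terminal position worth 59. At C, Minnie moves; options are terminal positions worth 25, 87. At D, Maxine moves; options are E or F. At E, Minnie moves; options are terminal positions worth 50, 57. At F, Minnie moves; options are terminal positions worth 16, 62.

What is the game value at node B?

C: min(25, 87) = 25
B: max(25, 59) = 59

59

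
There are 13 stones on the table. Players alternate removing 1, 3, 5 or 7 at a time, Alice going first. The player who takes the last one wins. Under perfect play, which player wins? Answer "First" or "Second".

First

Mark each pile size as W (mover wins) or L (mover loses):
i:   0  1  2  3  4  5  6  7  8  9 10 11 12 13
     L  W  L  W  L  W  L  W  L  W  L  W  L  W
Position 13 is W, so the first player wins.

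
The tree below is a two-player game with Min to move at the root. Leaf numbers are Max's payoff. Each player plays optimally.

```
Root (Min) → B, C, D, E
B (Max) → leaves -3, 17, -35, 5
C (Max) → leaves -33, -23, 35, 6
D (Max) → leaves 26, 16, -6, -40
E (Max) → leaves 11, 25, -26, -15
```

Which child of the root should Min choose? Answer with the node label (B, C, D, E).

B (Max): max(-3, 17, -35, 5) = 17
C (Max): max(-33, -23, 35, 6) = 35
D (Max): max(26, 16, -6, -40) = 26
E (Max): max(11, 25, -26, -15) = 25
Root (Min): min(17, 35, 26, 25) = 17
Min picks the child with the lowest value: B (value 17).

B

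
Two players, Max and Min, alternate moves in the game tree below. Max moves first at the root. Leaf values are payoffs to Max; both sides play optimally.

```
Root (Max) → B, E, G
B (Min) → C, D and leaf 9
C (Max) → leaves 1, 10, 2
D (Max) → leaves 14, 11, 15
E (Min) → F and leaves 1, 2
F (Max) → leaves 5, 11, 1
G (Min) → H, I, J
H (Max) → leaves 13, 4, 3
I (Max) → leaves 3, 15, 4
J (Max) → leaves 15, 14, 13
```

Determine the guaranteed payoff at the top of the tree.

C (Max): max(1, 10, 2) = 10
D (Max): max(14, 11, 15) = 15
B (Min): min(10, 15, 9) = 9
F (Max): max(5, 11, 1) = 11
E (Min): min(11, 1, 2) = 1
H (Max): max(13, 4, 3) = 13
I (Max): max(3, 15, 4) = 15
J (Max): max(15, 14, 13) = 15
G (Min): min(13, 15, 15) = 13
Root (Max): max(9, 1, 13) = 13

13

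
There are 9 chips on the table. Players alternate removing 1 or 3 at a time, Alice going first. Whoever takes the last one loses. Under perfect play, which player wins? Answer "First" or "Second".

Mark each pile size as W (mover wins) or L (mover loses):
i:   0  1  2  3  4  5  6  7  8  9
     W  L  W  L  W  L  W  L  W  L
Position 9 is L, so the second player wins.

Second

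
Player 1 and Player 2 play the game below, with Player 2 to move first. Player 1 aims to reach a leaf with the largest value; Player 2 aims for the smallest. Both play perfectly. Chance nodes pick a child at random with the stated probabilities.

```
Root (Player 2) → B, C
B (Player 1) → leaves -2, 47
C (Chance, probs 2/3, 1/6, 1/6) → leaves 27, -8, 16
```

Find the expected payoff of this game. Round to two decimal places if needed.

19.33

B (Player 1): max(-2, 47) = 47
C (Chance): 2/3·27 + 1/6·-8 + 1/6·16 = 19.33
Root (Player 2): min(47, 19.33) = 19.33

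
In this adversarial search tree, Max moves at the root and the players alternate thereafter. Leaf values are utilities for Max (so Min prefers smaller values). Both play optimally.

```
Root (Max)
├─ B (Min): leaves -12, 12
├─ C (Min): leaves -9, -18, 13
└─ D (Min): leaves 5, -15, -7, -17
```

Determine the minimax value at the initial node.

-12

B (Min): min(-12, 12) = -12
C (Min): min(-9, -18, 13) = -18
D (Min): min(5, -15, -7, -17) = -17
Root (Max): max(-12, -18, -17) = -12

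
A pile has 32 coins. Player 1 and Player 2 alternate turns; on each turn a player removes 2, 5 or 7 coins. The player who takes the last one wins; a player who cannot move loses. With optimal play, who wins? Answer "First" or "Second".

Second

i:   0  1  2  3  4  5  6  7  8  9 10 11 12 13 14 15 16 17 18 19 20 21 22 23 24 25 26 27 28 29 30 31 32
     L  L  W  W  L  W  W  W  W  W  L  W  W  L  L  W  W  W  W  W  W  W  L  L  W  W  L  W  W  W  W  W  L
Position 32 is L, so the second player wins.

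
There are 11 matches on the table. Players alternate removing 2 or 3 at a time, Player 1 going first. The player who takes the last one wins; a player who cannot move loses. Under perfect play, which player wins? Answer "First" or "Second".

Second

Compute winning (W) and losing (L) positions by backward induction:
i:   0  1  2  3  4  5  6  7  8  9 10 11
     L  L  W  W  W  L  L  W  W  W  L  L
Position 11 is L, so the second player wins.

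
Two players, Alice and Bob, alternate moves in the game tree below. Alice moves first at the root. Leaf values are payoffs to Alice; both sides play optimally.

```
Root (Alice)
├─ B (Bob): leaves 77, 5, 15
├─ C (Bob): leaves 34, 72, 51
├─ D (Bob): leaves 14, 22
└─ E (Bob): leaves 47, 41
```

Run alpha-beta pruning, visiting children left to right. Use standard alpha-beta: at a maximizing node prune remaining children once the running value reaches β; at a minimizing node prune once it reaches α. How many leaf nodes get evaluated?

B [α=-∞,β=+∞]: v=5
C [α=5,β=+∞]: v=34
D [α=34,β=+∞]: v=14 after child 1 ≤ α → α-cutoff, skip 1
E [α=34,β=+∞]: v=41
Root [α=-∞,β=+∞]: v=41
Leaves evaluated: 9 of 10.

9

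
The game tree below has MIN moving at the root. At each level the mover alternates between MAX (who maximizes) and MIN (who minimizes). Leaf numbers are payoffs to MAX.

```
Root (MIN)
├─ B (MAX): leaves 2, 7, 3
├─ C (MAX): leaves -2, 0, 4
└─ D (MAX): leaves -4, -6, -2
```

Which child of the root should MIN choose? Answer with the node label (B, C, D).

D

B (MAX): max(2, 7, 3) = 7
C (MAX): max(-2, 0, 4) = 4
D (MAX): max(-4, -6, -2) = -2
Root (MIN): min(7, 4, -2) = -2
MIN picks the child with the lowest value: D (value -2).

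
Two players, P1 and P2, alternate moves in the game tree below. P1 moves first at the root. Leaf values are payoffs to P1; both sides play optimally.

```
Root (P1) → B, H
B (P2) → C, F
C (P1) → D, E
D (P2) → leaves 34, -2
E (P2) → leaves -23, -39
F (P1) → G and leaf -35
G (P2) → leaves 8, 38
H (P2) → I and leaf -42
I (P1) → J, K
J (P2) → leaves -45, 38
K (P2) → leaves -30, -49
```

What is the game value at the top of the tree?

-2

D (P2): min(34, -2) = -2
E (P2): min(-23, -39) = -39
C (P1): max(-2, -39) = -2
G (P2): min(8, 38) = 8
F (P1): max(8, -35) = 8
B (P2): min(-2, 8) = -2
J (P2): min(-45, 38) = -45
K (P2): min(-30, -49) = -49
I (P1): max(-45, -49) = -45
H (P2): min(-45, -42) = -45
Root (P1): max(-2, -45) = -2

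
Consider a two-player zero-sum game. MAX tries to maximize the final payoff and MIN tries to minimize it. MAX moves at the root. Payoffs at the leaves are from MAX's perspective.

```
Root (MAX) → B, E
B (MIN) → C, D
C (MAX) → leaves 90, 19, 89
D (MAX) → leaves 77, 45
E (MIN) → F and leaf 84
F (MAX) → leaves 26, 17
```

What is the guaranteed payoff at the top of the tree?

C (MAX): max(90, 19, 89) = 90
D (MAX): max(77, 45) = 77
B (MIN): min(90, 77) = 77
F (MAX): max(26, 17) = 26
E (MIN): min(26, 84) = 26
Root (MAX): max(77, 26) = 77

77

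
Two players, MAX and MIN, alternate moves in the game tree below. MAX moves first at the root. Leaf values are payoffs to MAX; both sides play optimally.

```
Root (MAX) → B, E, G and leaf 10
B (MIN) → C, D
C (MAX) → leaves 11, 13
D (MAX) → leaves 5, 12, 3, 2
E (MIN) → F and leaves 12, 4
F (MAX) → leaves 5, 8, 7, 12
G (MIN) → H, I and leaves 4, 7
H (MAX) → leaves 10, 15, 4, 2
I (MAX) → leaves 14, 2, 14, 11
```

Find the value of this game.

12

C (MAX): max(11, 13) = 13
D (MAX): max(5, 12, 3, 2) = 12
B (MIN): min(13, 12) = 12
F (MAX): max(5, 8, 7, 12) = 12
E (MIN): min(12, 12, 4) = 4
H (MAX): max(10, 15, 4, 2) = 15
I (MAX): max(14, 2, 14, 11) = 14
G (MIN): min(15, 14, 4, 7) = 4
Root (MAX): max(12, 4, 4, 10) = 12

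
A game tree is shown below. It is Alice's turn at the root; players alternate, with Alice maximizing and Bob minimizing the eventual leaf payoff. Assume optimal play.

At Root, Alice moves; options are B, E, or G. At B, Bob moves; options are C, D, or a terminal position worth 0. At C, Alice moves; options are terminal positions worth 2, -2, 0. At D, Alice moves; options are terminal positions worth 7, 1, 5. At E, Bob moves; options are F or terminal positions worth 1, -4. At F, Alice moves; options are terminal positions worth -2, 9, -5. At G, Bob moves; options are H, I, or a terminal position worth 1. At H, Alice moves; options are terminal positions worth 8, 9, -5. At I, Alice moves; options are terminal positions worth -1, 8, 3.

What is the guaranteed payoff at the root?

1

C (Alice): max(2, -2, 0) = 2
D (Alice): max(7, 1, 5) = 7
B (Bob): min(2, 7, 0) = 0
F (Alice): max(-2, 9, -5) = 9
E (Bob): min(9, 1, -4) = -4
H (Alice): max(8, 9, -5) = 9
I (Alice): max(-1, 8, 3) = 8
G (Bob): min(9, 8, 1) = 1
Root (Alice): max(0, -4, 1) = 1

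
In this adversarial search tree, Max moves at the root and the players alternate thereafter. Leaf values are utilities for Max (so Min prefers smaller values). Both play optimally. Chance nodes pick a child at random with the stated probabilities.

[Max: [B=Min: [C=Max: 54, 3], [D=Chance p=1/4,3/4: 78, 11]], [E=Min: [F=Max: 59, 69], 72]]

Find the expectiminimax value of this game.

C (Max): max(54, 3) = 54
D (Chance): 1/4·78 + 3/4·11 = 27.75
B (Min): min(54, 27.75) = 27.75
F (Max): max(59, 69) = 69
E (Min): min(69, 72) = 69
Root (Max): max(27.75, 69) = 69

69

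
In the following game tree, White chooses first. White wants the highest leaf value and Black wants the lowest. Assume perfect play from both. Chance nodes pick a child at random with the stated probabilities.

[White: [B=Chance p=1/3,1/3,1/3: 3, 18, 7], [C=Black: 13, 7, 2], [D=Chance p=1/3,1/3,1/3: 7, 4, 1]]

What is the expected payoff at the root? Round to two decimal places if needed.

9.33

B (Chance): 1/3·3 + 1/3·18 + 1/3·7 = 9.33
C (Black): min(13, 7, 2) = 2
D (Chance): 1/3·7 + 1/3·4 + 1/3·1 = 4
Root (White): max(9.33, 2, 4) = 9.33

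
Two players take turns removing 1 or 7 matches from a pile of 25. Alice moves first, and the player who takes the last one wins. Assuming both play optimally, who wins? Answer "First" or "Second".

First

Compute winning (W) and losing (L) positions by backward induction:
i:   0  1  2  3  4  5  6  7  8  9 10 11 12 13 14 15 16 17 18 19 20 21 22 23 24 25
     L  W  L  W  L  W  L  W  L  W  L  W  L  W  L  W  L  W  L  W  L  W  L  W  L  W
Position 25 is W, so the first player wins.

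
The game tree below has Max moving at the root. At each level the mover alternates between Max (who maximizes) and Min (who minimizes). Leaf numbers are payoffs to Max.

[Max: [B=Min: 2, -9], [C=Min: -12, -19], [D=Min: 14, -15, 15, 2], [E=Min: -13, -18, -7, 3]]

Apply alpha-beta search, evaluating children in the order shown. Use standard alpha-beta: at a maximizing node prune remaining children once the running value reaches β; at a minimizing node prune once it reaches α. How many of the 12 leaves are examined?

6

B [α=-∞,β=+∞]: v=-9
C [α=-9,β=+∞]: v=-12 after child 1 ≤ α → α-cutoff, skip 1
D [α=-9,β=+∞]: v=-15 after child 2 ≤ α → α-cutoff, skip 2
E [α=-9,β=+∞]: v=-13 after child 1 ≤ α → α-cutoff, skip 3
Root [α=-∞,β=+∞]: v=-9
Leaves evaluated: 6 of 12.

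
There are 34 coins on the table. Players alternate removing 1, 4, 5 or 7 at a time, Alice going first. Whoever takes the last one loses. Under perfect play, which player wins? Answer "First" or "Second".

Positions where the player to move wins (W) vs loses (L):
i:   0  1  2  3  4  5  6  7  8  9 10 11 12 13 14 15 16 17 18 19 20 21 22 23 24 25 26 27 28 29 30 31 32 33 34
     W  L  W  L  W  W  W  W  W  L  W  L  W  W  W  W  W  L  W  L  W  W  W  W  W  L  W  L  W  W  W  W  W  L  W
Position 34 is W, so the first player wins.

First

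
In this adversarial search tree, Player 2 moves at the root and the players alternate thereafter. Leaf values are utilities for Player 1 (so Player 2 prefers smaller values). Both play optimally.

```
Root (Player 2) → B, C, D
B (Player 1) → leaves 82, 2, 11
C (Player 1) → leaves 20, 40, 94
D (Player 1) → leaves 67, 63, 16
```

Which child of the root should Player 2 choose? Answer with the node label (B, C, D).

B (Player 1): max(82, 2, 11) = 82
C (Player 1): max(20, 40, 94) = 94
D (Player 1): max(67, 63, 16) = 67
Root (Player 2): min(82, 94, 67) = 67
Player 2 picks the child with the lowest value: D (value 67).

D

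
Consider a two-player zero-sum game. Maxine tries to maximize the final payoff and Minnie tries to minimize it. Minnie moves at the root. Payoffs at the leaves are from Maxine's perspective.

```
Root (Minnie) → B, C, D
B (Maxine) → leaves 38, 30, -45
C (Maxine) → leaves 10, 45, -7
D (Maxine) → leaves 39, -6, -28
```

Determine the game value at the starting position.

B (Maxine): max(38, 30, -45) = 38
C (Maxine): max(10, 45, -7) = 45
D (Maxine): max(39, -6, -28) = 39
Root (Minnie): min(38, 45, 39) = 38

38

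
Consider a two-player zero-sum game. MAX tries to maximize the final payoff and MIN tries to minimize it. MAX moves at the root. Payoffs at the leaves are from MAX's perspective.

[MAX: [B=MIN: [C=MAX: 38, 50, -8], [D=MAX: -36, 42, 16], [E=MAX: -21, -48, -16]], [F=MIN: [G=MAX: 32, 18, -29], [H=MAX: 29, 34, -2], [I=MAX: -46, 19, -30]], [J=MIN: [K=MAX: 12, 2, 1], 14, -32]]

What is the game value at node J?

-32

K: max(12, 2, 1) = 12
J: min(12, 14, -32) = -32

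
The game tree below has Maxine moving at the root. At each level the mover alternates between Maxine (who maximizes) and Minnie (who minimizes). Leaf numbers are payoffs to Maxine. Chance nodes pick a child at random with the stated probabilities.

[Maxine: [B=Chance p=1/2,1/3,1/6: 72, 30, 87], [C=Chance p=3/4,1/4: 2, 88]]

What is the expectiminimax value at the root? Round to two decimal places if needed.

B (Chance): 1/2·72 + 1/3·30 + 1/6·87 = 60.5
C (Chance): 3/4·2 + 1/4·88 = 23.5
Root (Maxine): max(60.5, 23.5) = 60.5

60.5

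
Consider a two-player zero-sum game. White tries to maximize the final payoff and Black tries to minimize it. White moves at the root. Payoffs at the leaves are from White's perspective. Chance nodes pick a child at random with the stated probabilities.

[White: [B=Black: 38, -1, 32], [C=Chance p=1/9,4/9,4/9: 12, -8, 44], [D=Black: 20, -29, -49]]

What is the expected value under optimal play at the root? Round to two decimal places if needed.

17.33

B (Black): min(38, -1, 32) = -1
C (Chance): 1/9·12 + 4/9·-8 + 4/9·44 = 17.33
D (Black): min(20, -29, -49) = -49
Root (White): max(-1, 17.33, -49) = 17.33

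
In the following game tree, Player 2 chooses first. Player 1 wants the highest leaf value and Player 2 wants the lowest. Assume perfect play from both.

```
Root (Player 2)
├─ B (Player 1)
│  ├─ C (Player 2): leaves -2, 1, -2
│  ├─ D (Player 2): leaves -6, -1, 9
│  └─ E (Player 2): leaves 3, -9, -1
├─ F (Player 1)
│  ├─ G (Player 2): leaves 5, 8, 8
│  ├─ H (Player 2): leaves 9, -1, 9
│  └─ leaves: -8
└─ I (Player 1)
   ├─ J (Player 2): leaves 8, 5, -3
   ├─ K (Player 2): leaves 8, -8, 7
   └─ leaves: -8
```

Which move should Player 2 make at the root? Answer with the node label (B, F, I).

C (Player 2): min(-2, 1, -2) = -2
D (Player 2): min(-6, -1, 9) = -6
E (Player 2): min(3, -9, -1) = -9
B (Player 1): max(-2, -6, -9) = -2
G (Player 2): min(5, 8, 8) = 5
H (Player 2): min(9, -1, 9) = -1
F (Player 1): max(5, -1, -8) = 5
J (Player 2): min(8, 5, -3) = -3
K (Player 2): min(8, -8, 7) = -8
I (Player 1): max(-3, -8, -8) = -3
Root (Player 2): min(-2, 5, -3) = -3
Player 2 picks the child with the lowest value: I (value -3).

I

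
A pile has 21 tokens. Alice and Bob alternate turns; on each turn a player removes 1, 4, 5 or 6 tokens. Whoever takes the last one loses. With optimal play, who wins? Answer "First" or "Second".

Second

Compute winning (W) and losing (L) positions by backward induction:
i:   0  1  2  3  4  5  6  7  8  9 10 11 12 13 14 15 16 17 18 19 20 21
     W  L  W  L  W  W  W  W  W  W  L  W  L  W  W  W  W  W  W  L  W  L
Position 21 is L, so the second player wins.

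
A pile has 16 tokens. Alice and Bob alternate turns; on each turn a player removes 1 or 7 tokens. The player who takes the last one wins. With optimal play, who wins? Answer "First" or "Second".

Second

Positions where the player to move wins (W) vs loses (L):
i:   0  1  2  3  4  5  6  7  8  9 10 11 12 13 14 15 16
     L  W  L  W  L  W  L  W  L  W  L  W  L  W  L  W  L
Position 16 is L, so the second player wins.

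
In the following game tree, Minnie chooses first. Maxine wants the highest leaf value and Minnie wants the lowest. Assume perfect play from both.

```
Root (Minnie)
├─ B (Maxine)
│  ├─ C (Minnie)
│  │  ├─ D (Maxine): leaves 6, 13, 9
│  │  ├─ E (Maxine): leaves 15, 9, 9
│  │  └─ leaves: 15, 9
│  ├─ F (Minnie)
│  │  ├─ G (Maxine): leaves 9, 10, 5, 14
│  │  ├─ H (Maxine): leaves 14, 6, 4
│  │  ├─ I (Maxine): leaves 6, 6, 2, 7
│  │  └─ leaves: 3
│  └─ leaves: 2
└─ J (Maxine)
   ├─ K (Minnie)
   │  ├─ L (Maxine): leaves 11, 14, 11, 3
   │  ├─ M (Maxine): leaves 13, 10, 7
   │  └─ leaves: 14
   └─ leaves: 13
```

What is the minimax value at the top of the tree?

9

D (Maxine): max(6, 13, 9) = 13
E (Maxine): max(15, 9, 9) = 15
C (Minnie): min(13, 15, 15, 9) = 9
G (Maxine): max(9, 10, 5, 14) = 14
H (Maxine): max(14, 6, 4) = 14
I (Maxine): max(6, 6, 2, 7) = 7
F (Minnie): min(14, 14, 7, 3) = 3
B (Maxine): max(9, 3, 2) = 9
L (Maxine): max(11, 14, 11, 3) = 14
M (Maxine): max(13, 10, 7) = 13
K (Minnie): min(14, 13, 14) = 13
J (Maxine): max(13, 13) = 13
Root (Minnie): min(9, 13) = 9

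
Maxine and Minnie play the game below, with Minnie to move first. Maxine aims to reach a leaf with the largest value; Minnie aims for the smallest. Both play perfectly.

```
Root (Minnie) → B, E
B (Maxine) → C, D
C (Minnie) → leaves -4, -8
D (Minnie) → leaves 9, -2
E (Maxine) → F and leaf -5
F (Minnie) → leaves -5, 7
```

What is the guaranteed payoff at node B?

-2

C: min(-4, -8) = -8
D: min(9, -2) = -2
B: max(-8, -2) = -2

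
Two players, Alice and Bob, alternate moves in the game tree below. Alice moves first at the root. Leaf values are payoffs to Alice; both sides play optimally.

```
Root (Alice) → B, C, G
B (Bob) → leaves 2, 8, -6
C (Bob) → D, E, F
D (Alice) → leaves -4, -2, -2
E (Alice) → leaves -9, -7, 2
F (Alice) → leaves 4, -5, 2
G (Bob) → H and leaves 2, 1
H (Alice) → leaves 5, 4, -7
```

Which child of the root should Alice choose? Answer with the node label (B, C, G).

G

B (Bob): min(2, 8, -6) = -6
D (Alice): max(-4, -2, -2) = -2
E (Alice): max(-9, -7, 2) = 2
F (Alice): max(4, -5, 2) = 4
C (Bob): min(-2, 2, 4) = -2
H (Alice): max(5, 4, -7) = 5
G (Bob): min(5, 2, 1) = 1
Root (Alice): max(-6, -2, 1) = 1
Alice picks the child with the highest value: G (value 1).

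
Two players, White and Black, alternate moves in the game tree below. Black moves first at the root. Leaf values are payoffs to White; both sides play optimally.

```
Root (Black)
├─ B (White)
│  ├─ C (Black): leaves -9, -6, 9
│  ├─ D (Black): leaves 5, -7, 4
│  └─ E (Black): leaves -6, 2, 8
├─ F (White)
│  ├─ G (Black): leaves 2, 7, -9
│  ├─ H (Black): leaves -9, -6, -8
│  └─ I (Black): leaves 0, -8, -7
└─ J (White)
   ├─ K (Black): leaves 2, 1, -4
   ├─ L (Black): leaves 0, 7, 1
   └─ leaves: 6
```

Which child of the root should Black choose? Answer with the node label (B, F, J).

C (Black): min(-9, -6, 9) = -9
D (Black): min(5, -7, 4) = -7
E (Black): min(-6, 2, 8) = -6
B (White): max(-9, -7, -6) = -6
G (Black): min(2, 7, -9) = -9
H (Black): min(-9, -6, -8) = -9
I (Black): min(0, -8, -7) = -8
F (White): max(-9, -9, -8) = -8
K (Black): min(2, 1, -4) = -4
L (Black): min(0, 7, 1) = 0
J (White): max(-4, 0, 6) = 6
Root (Black): min(-6, -8, 6) = -8
Black picks the child with the lowest value: F (value -8).

F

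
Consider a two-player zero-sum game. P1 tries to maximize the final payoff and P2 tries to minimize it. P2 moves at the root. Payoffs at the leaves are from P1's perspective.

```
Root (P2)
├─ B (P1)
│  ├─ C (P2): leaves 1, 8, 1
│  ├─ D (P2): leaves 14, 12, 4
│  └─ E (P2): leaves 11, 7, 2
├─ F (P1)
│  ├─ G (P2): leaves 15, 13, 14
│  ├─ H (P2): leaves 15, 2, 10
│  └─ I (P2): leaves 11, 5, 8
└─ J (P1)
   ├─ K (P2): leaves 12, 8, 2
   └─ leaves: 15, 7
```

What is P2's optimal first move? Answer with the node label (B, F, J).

B

C (P2): min(1, 8, 1) = 1
D (P2): min(14, 12, 4) = 4
E (P2): min(11, 7, 2) = 2
B (P1): max(1, 4, 2) = 4
G (P2): min(15, 13, 14) = 13
H (P2): min(15, 2, 10) = 2
I (P2): min(11, 5, 8) = 5
F (P1): max(13, 2, 5) = 13
K (P2): min(12, 8, 2) = 2
J (P1): max(2, 15, 7) = 15
Root (P2): min(4, 13, 15) = 4
P2 picks the child with the lowest value: B (value 4).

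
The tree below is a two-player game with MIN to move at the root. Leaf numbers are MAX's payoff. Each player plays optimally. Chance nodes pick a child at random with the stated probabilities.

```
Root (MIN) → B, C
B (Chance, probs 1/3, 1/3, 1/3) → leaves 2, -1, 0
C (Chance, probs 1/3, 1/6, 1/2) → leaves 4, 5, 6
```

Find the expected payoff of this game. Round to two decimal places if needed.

B (Chance): 1/3·2 + 1/3·-1 + 1/3·0 = 0.33
C (Chance): 1/3·4 + 1/6·5 + 1/2·6 = 5.17
Root (MIN): min(0.33, 5.17) = 0.33

0.33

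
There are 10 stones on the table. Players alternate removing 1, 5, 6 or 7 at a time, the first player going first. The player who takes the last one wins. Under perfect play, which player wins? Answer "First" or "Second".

First

Mark each pile size as W (mover wins) or L (mover loses):
i:   0  1  2  3  4  5  6  7  8  9 10
     L  W  L  W  L  W  W  W  W  W  W
Position 10 is W, so the first player wins.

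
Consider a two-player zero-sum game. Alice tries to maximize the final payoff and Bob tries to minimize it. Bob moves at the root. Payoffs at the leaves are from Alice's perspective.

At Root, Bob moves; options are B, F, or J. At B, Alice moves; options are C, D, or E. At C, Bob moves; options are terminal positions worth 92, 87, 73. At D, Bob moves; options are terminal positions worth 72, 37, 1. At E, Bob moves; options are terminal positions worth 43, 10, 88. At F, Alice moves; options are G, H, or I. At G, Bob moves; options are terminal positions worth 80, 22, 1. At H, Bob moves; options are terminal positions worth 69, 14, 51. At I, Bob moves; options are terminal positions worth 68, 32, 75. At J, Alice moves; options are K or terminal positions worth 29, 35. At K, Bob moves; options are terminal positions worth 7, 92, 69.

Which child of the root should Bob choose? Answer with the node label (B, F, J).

F

C (Bob): min(92, 87, 73) = 73
D (Bob): min(72, 37, 1) = 1
E (Bob): min(43, 10, 88) = 10
B (Alice): max(73, 1, 10) = 73
G (Bob): min(80, 22, 1) = 1
H (Bob): min(69, 14, 51) = 14
I (Bob): min(68, 32, 75) = 32
F (Alice): max(1, 14, 32) = 32
K (Bob): min(7, 92, 69) = 7
J (Alice): max(7, 29, 35) = 35
Root (Bob): min(73, 32, 35) = 32
Bob picks the child with the lowest value: F (value 32).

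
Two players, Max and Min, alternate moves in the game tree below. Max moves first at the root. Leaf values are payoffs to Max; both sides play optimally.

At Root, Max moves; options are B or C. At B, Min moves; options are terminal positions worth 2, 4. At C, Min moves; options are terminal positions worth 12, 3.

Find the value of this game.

3

B (Min): min(2, 4) = 2
C (Min): min(12, 3) = 3
Root (Max): max(2, 3) = 3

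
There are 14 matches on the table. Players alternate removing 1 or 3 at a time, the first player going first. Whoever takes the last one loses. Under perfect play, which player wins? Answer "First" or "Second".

W/L table (W = player to move can force a win):
i:   0  1  2  3  4  5  6  7  8  9 10 11 12 13 14
     W  L  W  L  W  L  W  L  W  L  W  L  W  L  W
Position 14 is W, so the first player wins.

First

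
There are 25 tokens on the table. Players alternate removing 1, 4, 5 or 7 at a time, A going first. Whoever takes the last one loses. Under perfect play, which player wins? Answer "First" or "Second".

W/L table (W = player to move can force a win):
i:   0  1  2  3  4  5  6  7  8  9 10 11 12 13 14 15 16 17 18 19 20 21 22 23 24 25
     W  L  W  L  W  W  W  W  W  L  W  L  W  W  W  W  W  L  W  L  W  W  W  W  W  L
Position 25 is L, so the second player wins.

Second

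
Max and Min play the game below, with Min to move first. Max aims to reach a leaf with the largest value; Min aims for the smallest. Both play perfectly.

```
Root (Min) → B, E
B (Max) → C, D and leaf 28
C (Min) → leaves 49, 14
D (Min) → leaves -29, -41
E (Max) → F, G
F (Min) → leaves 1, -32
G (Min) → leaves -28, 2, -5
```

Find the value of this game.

-28

C (Min): min(49, 14) = 14
D (Min): min(-29, -41) = -41
B (Max): max(14, -41, 28) = 28
F (Min): min(1, -32) = -32
G (Min): min(-28, 2, -5) = -28
E (Max): max(-32, -28) = -28
Root (Min): min(28, -28) = -28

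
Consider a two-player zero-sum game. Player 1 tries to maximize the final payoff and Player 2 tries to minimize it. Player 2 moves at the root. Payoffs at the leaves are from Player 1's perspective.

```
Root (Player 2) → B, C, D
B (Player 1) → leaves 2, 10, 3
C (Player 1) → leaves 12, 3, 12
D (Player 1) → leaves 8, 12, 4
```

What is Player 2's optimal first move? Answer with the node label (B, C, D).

B

B (Player 1): max(2, 10, 3) = 10
C (Player 1): max(12, 3, 12) = 12
D (Player 1): max(8, 12, 4) = 12
Root (Player 2): min(10, 12, 12) = 10
Player 2 picks the child with the lowest value: B (value 10).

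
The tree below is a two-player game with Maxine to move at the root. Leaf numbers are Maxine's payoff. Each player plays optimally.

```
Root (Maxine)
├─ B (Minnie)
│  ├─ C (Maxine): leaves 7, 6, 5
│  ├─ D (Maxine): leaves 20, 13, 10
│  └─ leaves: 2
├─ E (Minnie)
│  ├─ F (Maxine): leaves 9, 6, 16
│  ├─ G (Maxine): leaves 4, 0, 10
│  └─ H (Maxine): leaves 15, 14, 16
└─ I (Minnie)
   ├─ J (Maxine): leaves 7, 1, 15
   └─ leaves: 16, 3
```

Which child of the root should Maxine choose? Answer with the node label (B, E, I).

C (Maxine): max(7, 6, 5) = 7
D (Maxine): max(20, 13, 10) = 20
B (Minnie): min(7, 20, 2) = 2
F (Maxine): max(9, 6, 16) = 16
G (Maxine): max(4, 0, 10) = 10
H (Maxine): max(15, 14, 16) = 16
E (Minnie): min(16, 10, 16) = 10
J (Maxine): max(7, 1, 15) = 15
I (Minnie): min(15, 16, 3) = 3
Root (Maxine): max(2, 10, 3) = 10
Maxine picks the child with the highest value: E (value 10).

E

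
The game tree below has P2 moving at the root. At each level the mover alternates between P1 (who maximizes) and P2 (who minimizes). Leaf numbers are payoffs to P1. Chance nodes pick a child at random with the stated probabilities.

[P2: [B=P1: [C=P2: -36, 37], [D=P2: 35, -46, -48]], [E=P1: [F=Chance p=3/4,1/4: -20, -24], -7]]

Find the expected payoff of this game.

-36

C (P2): min(-36, 37) = -36
D (P2): min(35, -46, -48) = -48
B (P1): max(-36, -48) = -36
F (Chance): 3/4·-20 + 1/4·-24 = -21
E (P1): max(-21, -7) = -7
Root (P2): min(-36, -7) = -36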